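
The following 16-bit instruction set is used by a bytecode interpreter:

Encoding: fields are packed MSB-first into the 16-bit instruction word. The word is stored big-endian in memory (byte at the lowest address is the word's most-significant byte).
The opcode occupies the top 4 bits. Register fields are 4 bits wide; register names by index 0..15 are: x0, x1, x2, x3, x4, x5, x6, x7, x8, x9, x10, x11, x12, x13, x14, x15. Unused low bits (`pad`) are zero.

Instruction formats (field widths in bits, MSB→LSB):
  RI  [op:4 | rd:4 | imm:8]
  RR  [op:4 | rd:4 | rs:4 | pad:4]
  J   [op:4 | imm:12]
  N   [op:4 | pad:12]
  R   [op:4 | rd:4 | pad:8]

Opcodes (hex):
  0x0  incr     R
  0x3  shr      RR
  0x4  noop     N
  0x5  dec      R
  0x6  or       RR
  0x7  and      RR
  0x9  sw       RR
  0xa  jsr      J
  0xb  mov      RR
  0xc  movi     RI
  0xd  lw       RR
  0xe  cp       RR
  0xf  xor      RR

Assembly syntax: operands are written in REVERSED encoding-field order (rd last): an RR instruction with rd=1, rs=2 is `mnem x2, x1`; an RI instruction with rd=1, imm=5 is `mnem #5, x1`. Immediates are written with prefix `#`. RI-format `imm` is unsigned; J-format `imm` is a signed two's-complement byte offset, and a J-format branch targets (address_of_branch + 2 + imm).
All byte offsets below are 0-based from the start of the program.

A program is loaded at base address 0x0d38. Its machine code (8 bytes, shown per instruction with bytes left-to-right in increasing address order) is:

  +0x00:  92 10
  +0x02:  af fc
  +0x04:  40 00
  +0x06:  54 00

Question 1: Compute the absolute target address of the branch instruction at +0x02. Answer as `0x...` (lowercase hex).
0x0d38

@+02  big-endian(af fc) = 0xaffc
  top 4b → 0xa → jsr [J]
  [11:0] imm=4092 (s12→-4) = #-4
  target = base 0x0d38 + off 0x02 + 2 + imm -4 = 0x0d38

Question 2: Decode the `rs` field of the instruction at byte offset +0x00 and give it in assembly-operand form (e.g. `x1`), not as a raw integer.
x1

off 0x00: read 92 10 as big → 0x9210
  op=0x9210>>12=0x9 ⇒ sw (RR)
  [11:8] rd=2 = x2
  [7:4] rs=1 = x1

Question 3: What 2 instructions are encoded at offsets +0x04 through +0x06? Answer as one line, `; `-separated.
noop; dec x4

[04] 40 00 → 0x4000
  opcode bits[15:12]=0x4: noop/N
[06] 54 00 → 0x5400
  opcode bits[15:12]=0x5: dec/R
  rd@[11:8]=0x4 ⇒ x4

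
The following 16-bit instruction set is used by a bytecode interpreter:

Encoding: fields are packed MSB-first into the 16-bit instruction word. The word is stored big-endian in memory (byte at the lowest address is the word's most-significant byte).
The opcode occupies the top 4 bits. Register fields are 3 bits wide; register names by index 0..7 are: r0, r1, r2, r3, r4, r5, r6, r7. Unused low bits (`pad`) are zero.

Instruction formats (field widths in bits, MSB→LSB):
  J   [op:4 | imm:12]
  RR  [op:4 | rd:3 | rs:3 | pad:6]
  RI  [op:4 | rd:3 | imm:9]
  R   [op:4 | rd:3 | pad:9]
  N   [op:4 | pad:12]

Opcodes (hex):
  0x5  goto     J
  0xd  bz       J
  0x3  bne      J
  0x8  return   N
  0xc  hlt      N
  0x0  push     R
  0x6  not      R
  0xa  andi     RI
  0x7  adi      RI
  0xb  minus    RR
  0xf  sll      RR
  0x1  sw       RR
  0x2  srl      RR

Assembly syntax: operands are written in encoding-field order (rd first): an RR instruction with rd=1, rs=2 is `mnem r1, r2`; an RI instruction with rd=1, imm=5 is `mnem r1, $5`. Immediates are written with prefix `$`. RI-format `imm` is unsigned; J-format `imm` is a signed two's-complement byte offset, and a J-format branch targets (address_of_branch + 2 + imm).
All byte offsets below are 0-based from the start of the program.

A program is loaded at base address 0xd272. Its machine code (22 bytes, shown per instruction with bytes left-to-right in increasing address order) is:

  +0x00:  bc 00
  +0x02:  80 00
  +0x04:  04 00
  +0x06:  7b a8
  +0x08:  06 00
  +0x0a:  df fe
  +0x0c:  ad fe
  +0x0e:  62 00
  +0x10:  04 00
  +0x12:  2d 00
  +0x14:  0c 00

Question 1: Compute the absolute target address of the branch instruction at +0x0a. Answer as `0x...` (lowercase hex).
0xd27c

@+0a  big-endian(df fe) = 0xdffe
  op=0xdffe>>12=0xd ⇒ bz (J)
  [11:0] imm=4094 (s12→-2) = $-2
  target = base 0xd272 + off 0x0a + 2 + imm -2 = 0xd27c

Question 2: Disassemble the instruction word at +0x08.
push r3

[08] 06 00 → 0x0600
  top 4b → 0x0 → push [R]
  rd: (w>>9)&0x7=0x3 → r3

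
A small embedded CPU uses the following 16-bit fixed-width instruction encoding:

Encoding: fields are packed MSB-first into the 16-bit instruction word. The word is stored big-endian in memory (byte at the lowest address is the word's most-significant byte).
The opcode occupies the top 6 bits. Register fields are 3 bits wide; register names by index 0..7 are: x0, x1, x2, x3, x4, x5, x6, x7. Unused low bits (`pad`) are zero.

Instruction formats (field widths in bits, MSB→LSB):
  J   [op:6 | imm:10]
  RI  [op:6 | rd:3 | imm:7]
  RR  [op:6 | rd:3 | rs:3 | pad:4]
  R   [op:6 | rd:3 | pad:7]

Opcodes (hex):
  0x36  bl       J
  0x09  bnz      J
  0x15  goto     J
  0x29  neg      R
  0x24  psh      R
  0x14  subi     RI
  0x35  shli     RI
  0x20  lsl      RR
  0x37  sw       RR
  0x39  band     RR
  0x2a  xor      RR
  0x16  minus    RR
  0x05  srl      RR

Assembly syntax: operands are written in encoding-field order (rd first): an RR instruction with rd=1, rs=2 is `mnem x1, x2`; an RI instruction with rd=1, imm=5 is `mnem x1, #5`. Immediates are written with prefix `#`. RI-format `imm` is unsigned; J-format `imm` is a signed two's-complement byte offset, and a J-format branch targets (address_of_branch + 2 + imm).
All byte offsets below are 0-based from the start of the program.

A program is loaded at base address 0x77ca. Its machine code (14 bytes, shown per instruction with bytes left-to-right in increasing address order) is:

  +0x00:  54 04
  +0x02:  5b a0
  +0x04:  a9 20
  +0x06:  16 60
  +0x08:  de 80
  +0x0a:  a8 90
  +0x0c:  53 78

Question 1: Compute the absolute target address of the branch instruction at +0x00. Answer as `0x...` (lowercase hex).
off 0x00: read 54 04 as big → 0x5404
  opcode bits[15:10]=0x15: goto/J
  imm@[9:0]=0x4 ⇒ #4
  target = base 0x77ca + off 0x00 + 2 + imm 4 = 0x77d0

0x77d0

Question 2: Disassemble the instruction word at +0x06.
+0x06: 16 60 ⇒ word 0x1660 (big)
  op=0x1660>>10=0x5 ⇒ srl (RR)
  rd: (w>>7)&0x7=0x4 → x4
  rs: (w>>4)&0x7=0x6 → x6

srl x4, x6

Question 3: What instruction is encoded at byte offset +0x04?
xor x2, x2

off 0x04: read a9 20 as big → 0xa920
  op=0xa920>>10=0x2a ⇒ xor (RR)
  [9:7] rd=2 = x2
  [6:4] rs=2 = x2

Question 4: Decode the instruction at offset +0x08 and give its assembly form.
sw x5, x0

@+08  big-endian(de 80) = 0xde80
  opcode bits[15:10]=0x37: sw/RR
  [9:7] rd=5 = x5
  [6:4] rs=0 = x0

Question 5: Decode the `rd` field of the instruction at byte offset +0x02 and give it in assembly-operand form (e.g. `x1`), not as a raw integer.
x7

+0x02: 5b a0 ⇒ word 0x5ba0 (big)
  opcode bits[15:10]=0x16: minus/RR
  rd@[9:7]=0x7 ⇒ x7
  rs@[6:4]=0x2 ⇒ x2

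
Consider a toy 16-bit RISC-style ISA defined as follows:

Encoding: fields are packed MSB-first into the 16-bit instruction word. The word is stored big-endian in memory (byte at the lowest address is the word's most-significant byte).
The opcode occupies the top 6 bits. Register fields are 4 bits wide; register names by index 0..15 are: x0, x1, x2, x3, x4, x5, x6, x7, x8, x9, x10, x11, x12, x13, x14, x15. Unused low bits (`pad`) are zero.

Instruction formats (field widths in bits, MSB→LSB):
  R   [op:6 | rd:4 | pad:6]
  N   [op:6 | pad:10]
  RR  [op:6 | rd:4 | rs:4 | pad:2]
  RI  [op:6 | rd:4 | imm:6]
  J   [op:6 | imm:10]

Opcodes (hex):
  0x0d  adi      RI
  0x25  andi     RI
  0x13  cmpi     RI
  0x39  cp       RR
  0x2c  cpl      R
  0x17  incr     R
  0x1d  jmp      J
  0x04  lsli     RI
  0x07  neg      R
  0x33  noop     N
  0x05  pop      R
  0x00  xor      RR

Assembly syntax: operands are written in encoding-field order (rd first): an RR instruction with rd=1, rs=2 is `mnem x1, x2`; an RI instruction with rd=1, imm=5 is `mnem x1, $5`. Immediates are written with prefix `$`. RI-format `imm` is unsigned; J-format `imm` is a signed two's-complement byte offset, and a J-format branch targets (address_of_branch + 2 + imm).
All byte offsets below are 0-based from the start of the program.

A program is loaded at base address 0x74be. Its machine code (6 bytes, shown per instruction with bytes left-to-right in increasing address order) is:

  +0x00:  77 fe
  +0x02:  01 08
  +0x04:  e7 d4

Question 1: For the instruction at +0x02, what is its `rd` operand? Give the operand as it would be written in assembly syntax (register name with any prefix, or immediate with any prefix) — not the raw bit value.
+0x02: 01 08 ⇒ word 0x0108 (big)
  top 6b → 0x0 → xor [RR]
  rd: (w>>6)&0xf=0x4 → x4
  rs: (w>>2)&0xf=0x2 → x2

x4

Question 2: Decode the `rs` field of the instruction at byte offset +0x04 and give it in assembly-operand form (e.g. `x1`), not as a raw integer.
x5

@+04  big-endian(e7 d4) = 0xe7d4
  op=0xe7d4>>10=0x39 ⇒ cp (RR)
  rd@[9:6]=0xf ⇒ x15
  rs@[5:2]=0x5 ⇒ x5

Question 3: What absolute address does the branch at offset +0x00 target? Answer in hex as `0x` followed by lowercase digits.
0x74be

[00] 77 fe → 0x77fe
  op=0x77fe>>10=0x1d ⇒ jmp (J)
  imm@[9:0]=0x3fe (s10→-2) ⇒ $-2
  target = base 0x74be + off 0x00 + 2 + imm -2 = 0x74be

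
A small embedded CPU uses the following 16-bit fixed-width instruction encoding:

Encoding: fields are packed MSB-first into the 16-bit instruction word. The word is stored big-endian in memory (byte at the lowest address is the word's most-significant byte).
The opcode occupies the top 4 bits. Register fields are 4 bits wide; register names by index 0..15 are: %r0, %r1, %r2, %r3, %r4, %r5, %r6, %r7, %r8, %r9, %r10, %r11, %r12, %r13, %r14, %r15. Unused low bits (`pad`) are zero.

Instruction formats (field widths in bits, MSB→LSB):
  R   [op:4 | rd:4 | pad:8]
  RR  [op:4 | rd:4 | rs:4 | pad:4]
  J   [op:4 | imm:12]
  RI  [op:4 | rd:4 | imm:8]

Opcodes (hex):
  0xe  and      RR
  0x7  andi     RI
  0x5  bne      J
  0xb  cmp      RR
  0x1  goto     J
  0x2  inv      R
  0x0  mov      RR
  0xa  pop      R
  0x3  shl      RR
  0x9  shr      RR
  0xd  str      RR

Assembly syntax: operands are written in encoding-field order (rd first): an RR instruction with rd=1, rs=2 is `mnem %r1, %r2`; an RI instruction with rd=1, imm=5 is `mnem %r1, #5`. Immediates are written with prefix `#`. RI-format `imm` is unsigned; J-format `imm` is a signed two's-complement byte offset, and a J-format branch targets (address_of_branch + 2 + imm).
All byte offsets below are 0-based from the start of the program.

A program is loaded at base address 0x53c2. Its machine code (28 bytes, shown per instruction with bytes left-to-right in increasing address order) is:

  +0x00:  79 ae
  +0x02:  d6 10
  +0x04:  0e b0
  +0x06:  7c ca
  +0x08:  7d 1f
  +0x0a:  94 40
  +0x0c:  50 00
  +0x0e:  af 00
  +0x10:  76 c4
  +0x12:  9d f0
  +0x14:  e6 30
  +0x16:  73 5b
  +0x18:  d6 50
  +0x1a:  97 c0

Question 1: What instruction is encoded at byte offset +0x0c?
bne #0

off 0x0c: read 50 00 as big → 0x5000
  top 4b → 0x5 → bne [J]
  [11:0] imm=0 = #0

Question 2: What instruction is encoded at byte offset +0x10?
+0x10: 76 c4 ⇒ word 0x76c4 (big)
  op=0x76c4>>12=0x7 ⇒ andi (RI)
  rd: (w>>8)&0xf=0x6 → %r6
  imm: (w>>0)&0xff=0xc4 → #196

andi %r6, #196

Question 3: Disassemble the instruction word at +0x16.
+0x16: 73 5b ⇒ word 0x735b (big)
  opcode bits[15:12]=0x7: andi/RI
  [11:8] rd=3 = %r3
  [7:0] imm=91 = #91

andi %r3, #91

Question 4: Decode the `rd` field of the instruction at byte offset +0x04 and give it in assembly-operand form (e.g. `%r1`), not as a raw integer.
[04] 0e b0 → 0x0eb0
  opcode bits[15:12]=0x0: mov/RR
  rd@[11:8]=0xe ⇒ %r14
  rs@[7:4]=0xb ⇒ %r11

%r14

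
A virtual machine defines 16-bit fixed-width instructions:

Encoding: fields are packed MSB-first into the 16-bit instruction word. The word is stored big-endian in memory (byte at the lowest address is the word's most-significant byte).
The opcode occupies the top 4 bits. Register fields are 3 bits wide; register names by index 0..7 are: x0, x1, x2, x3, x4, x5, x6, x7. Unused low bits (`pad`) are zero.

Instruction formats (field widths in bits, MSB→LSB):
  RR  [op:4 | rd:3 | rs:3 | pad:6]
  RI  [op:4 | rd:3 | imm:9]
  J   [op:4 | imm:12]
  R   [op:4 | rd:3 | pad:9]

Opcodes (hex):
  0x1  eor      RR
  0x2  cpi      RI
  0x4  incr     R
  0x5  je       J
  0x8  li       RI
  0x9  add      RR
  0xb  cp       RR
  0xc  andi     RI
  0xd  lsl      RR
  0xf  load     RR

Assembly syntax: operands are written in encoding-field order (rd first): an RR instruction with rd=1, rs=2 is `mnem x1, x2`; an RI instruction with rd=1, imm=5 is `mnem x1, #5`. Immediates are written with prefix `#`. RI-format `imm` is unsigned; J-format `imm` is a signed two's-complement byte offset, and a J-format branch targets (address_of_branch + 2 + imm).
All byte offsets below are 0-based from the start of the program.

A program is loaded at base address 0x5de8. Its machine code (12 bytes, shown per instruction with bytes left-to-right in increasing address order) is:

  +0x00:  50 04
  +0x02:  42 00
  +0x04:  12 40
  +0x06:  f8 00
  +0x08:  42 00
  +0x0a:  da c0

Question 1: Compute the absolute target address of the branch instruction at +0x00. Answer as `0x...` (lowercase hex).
+0x00: 50 04 ⇒ word 0x5004 (big)
  top 4b → 0x5 → je [J]
  imm@[11:0]=0x4 ⇒ #4
  target = base 0x5de8 + off 0x00 + 2 + imm 4 = 0x5dee

0x5dee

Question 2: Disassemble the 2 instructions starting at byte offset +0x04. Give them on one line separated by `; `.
@+04  big-endian(12 40) = 0x1240
  top 4b → 0x1 → eor [RR]
  [11:9] rd=1 = x1
  [8:6] rs=1 = x1
@+06  big-endian(f8 00) = 0xf800
  top 4b → 0xf → load [RR]
  [11:9] rd=4 = x4
  [8:6] rs=0 = x0

eor x1, x1; load x4, x0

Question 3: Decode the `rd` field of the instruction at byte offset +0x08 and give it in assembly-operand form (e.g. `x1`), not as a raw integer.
x1

@+08  big-endian(42 00) = 0x4200
  opcode bits[15:12]=0x4: incr/R
  [11:9] rd=1 = x1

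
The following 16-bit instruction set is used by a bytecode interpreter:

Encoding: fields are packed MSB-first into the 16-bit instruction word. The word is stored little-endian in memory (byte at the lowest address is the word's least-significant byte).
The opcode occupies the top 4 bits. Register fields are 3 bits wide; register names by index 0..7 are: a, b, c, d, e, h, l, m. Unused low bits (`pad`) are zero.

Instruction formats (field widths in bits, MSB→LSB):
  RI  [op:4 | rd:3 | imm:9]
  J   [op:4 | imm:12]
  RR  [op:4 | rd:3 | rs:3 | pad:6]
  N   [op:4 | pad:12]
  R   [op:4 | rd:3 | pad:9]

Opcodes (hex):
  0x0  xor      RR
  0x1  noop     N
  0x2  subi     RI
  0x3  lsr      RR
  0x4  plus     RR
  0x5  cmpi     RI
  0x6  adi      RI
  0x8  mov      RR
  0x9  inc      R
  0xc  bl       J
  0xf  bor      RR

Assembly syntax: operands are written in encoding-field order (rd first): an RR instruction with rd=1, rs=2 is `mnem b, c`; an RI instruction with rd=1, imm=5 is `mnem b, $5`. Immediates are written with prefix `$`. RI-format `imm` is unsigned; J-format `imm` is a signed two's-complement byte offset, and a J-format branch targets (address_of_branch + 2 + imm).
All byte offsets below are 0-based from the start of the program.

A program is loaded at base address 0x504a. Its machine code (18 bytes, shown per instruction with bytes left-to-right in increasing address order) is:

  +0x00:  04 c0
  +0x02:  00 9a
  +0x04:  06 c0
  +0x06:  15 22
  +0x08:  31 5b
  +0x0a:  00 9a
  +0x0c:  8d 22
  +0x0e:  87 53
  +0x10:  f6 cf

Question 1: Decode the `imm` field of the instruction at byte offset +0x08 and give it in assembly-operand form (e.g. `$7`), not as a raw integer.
$305

+0x08: 31 5b ⇒ word 0x5b31 (little)
  op=0x5b31>>12=0x5 ⇒ cmpi (RI)
  rd: (w>>9)&0x7=0x5 → h
  imm: (w>>0)&0x1ff=0x131 → $305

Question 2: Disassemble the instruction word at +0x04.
bl $6

[04] 06 c0 → 0xc006
  opcode bits[15:12]=0xc: bl/J
  imm: (w>>0)&0xfff=0x6 → $6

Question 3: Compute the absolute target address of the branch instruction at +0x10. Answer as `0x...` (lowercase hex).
off 0x10: read f6 cf as little → 0xcff6
  op=0xcff6>>12=0xc ⇒ bl (J)
  imm@[11:0]=0xff6 (s12→-10) ⇒ $-10
  target = base 0x504a + off 0x10 + 2 + imm -10 = 0x5052

0x5052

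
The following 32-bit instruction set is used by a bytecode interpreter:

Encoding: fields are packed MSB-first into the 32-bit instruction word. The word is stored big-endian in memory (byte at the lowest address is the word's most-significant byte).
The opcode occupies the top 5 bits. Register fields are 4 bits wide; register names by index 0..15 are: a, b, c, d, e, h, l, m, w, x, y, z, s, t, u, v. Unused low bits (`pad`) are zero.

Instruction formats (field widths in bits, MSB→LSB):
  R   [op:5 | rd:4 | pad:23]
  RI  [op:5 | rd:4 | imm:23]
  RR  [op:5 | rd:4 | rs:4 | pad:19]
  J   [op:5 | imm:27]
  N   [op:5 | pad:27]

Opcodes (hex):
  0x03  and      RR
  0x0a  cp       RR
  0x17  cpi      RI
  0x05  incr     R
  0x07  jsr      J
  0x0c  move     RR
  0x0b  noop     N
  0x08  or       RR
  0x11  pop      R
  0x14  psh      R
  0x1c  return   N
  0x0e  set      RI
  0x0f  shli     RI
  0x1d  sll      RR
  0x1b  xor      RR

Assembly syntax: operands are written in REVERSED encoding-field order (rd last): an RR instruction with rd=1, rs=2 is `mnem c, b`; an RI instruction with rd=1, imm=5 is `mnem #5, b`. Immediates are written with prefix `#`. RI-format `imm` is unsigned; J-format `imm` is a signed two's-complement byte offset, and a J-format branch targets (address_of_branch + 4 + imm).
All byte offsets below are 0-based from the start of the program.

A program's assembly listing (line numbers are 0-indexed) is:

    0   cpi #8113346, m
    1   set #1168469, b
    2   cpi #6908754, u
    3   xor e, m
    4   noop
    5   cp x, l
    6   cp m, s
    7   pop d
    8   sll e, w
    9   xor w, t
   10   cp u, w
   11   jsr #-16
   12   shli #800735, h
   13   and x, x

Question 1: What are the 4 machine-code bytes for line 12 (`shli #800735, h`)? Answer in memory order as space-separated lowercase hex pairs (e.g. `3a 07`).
L12: shli op=0xf:5|rd=5:4|imm=800735:23 ⇒ 0x7a8c37df ⇒ big 7a 8c 37 df

7a 8c 37 df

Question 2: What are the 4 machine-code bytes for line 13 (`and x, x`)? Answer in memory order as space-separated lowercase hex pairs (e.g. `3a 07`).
L13: and op=0x3:5|rd=9:4|rs=9:4|pad=0:19 ⇒ 0x1cc80000 ⇒ big 1c c8 00 00

1c c8 00 00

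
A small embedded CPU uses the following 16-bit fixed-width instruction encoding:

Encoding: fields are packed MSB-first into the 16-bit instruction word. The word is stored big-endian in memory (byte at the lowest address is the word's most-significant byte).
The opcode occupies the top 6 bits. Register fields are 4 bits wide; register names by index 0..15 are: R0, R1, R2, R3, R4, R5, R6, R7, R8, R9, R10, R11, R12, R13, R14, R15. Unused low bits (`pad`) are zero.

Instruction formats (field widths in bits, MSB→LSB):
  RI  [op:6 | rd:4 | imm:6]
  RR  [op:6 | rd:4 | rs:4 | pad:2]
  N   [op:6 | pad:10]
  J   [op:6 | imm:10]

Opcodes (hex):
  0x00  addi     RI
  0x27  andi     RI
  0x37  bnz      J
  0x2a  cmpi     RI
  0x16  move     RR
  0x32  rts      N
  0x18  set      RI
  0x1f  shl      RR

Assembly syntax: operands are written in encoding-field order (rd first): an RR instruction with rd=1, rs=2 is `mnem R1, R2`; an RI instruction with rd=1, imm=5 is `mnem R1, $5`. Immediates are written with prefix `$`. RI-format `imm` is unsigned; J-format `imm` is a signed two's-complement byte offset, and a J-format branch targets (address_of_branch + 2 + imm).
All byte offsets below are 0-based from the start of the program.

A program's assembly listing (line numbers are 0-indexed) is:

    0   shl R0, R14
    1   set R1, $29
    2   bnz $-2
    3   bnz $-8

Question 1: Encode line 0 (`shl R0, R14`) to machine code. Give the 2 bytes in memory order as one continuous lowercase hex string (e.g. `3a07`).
0. shl fields op=0x1f:6|rd=0:4|rs=14:4|pad=0:2 → word 7c38h → 7c 38

7c38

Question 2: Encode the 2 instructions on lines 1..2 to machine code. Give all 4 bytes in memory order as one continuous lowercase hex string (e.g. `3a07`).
L1: set op=0x18:6|rd=1:4|imm=29:6 ⇒ 0x605d ⇒ big 60 5d
L2: bnz op=0x37:6|imm=-2:10 ⇒ 0xdffe ⇒ big df fe

605ddffe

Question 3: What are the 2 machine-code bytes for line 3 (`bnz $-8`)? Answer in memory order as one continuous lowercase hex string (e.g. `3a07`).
dff8

line 3 (bnz): pack op=0x37:6|imm=-8:10 = 0xdff8; big→ df f8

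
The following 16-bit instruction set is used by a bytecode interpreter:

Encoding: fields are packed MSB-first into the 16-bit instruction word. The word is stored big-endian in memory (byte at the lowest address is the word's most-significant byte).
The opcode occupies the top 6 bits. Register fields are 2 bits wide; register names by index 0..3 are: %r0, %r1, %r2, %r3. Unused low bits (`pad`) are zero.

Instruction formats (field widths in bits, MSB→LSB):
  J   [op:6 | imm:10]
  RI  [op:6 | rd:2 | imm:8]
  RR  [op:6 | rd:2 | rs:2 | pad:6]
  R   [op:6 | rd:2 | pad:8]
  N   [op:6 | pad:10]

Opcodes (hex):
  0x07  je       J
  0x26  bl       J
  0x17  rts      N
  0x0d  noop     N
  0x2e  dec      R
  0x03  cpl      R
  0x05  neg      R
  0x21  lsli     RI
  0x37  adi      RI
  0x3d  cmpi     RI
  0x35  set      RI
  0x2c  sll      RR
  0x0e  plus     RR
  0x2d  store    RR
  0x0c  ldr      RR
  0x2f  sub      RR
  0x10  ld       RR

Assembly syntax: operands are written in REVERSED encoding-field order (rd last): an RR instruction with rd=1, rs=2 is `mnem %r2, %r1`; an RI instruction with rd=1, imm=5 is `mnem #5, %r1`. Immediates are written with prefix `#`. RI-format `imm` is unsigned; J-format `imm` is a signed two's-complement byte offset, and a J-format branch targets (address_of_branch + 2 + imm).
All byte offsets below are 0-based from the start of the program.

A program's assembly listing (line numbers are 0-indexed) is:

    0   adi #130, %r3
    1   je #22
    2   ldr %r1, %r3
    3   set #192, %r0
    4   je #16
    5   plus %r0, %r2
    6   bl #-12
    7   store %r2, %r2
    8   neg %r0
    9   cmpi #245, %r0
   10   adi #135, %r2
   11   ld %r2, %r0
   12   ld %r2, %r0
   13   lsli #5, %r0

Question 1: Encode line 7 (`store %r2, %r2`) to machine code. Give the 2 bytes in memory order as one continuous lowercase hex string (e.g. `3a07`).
b680

line 7 (store): pack op=0x2d:6|rd=2:2|rs=2:2|pad=0:6 = 0xb680; big→ b6 80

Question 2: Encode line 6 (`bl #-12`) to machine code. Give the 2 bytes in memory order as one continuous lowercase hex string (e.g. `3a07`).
L6: bl op=0x26:6|imm=-12:10 ⇒ 0x9bf4 ⇒ big 9b f4

9bf4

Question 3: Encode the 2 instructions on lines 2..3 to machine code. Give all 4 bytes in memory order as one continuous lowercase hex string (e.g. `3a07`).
3340d4c0

line 2 (ldr): pack op=0xc:6|rd=3:2|rs=1:2|pad=0:6 = 0x3340; big→ 33 40
line 3 (set): pack op=0x35:6|rd=0:2|imm=192:8 = 0xd4c0; big→ d4 c0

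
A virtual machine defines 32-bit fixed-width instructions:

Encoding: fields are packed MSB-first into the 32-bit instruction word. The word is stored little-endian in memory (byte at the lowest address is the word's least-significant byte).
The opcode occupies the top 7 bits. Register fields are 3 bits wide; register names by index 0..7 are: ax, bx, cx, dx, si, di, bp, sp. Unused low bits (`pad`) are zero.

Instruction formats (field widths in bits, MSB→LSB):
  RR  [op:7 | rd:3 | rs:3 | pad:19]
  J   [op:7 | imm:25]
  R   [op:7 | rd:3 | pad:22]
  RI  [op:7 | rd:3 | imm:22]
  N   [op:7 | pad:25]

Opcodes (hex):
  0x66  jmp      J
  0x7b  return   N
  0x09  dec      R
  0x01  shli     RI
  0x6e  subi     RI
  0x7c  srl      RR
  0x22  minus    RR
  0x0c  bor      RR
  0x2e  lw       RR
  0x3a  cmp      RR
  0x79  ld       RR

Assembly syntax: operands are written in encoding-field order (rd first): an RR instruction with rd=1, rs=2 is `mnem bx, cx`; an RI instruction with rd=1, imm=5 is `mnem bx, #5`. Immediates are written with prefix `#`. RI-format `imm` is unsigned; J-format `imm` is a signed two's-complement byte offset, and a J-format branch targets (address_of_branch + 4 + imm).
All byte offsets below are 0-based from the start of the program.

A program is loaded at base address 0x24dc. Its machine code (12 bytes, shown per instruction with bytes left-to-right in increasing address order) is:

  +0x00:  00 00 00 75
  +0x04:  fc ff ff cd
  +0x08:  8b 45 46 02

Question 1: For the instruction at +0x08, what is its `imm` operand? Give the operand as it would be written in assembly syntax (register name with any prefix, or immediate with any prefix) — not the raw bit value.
#411019

[08] 8b 45 46 02 → 0x0246458b
  opcode bits[31:25]=0x1: shli/RI
  [24:22] rd=1 = bx
  [21:0] imm=411019 = #411019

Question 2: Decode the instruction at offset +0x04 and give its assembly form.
+0x04: fc ff ff cd ⇒ word 0xcdfffffc (little)
  opcode bits[31:25]=0x66: jmp/J
  [24:0] imm=33554428 (s25→-4) = #-4

jmp #-4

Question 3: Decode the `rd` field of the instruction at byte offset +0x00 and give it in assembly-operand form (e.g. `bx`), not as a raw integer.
si

@+00  little-endian(00 00 00 75) = 0x75000000
  opcode bits[31:25]=0x3a: cmp/RR
  rd@[24:22]=0x4 ⇒ si
  rs@[21:19]=0x0 ⇒ ax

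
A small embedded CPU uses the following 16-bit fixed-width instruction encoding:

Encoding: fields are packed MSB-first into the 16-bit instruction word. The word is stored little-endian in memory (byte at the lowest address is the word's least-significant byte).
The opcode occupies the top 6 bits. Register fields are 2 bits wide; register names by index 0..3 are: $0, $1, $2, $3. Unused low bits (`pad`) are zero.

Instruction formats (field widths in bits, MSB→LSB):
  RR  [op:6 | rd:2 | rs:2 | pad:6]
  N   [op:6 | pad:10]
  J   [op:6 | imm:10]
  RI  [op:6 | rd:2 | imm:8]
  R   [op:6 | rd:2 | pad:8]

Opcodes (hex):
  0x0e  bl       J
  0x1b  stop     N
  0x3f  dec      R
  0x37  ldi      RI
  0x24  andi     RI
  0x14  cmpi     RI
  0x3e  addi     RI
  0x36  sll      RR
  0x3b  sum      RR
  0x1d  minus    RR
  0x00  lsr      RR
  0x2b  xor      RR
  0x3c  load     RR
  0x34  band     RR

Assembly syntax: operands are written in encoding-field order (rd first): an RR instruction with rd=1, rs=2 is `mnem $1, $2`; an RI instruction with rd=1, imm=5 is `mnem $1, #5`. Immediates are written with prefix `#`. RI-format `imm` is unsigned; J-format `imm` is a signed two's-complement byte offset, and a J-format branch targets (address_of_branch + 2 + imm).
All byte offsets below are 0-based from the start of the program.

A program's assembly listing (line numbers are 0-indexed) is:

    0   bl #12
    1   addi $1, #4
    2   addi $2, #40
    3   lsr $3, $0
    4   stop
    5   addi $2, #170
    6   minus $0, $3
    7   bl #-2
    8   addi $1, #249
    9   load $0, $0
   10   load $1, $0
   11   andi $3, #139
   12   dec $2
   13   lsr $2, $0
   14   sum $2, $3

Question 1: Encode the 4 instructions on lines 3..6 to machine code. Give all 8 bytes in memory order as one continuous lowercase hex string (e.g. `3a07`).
0003006caafac074

3. lsr fields op=0x0:6|rd=3:2|rs=0:2|pad=0:6 → word 0300h → 00 03
4. stop fields op=0x1b:6|pad=0:10 → word 6c00h → 00 6c
5. addi fields op=0x3e:6|rd=2:2|imm=170:8 → word faaah → aa fa
6. minus fields op=0x1d:6|rd=0:2|rs=3:2|pad=0:6 → word 74c0h → c0 74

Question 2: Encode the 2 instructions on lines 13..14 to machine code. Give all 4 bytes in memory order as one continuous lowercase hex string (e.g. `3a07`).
0002c0ee

L13: lsr op=0x0:6|rd=2:2|rs=0:2|pad=0:6 ⇒ 0x0200 ⇒ little 00 02
L14: sum op=0x3b:6|rd=2:2|rs=3:2|pad=0:6 ⇒ 0xeec0 ⇒ little c0 ee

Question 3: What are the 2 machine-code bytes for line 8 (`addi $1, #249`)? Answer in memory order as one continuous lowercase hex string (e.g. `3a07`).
L8: addi op=0x3e:6|rd=1:2|imm=249:8 ⇒ 0xf9f9 ⇒ little f9 f9

f9f9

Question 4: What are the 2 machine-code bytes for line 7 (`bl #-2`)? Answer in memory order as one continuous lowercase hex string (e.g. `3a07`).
fe3b

7. bl fields op=0xe:6|imm=-2:10 → word 3bfeh → fe 3b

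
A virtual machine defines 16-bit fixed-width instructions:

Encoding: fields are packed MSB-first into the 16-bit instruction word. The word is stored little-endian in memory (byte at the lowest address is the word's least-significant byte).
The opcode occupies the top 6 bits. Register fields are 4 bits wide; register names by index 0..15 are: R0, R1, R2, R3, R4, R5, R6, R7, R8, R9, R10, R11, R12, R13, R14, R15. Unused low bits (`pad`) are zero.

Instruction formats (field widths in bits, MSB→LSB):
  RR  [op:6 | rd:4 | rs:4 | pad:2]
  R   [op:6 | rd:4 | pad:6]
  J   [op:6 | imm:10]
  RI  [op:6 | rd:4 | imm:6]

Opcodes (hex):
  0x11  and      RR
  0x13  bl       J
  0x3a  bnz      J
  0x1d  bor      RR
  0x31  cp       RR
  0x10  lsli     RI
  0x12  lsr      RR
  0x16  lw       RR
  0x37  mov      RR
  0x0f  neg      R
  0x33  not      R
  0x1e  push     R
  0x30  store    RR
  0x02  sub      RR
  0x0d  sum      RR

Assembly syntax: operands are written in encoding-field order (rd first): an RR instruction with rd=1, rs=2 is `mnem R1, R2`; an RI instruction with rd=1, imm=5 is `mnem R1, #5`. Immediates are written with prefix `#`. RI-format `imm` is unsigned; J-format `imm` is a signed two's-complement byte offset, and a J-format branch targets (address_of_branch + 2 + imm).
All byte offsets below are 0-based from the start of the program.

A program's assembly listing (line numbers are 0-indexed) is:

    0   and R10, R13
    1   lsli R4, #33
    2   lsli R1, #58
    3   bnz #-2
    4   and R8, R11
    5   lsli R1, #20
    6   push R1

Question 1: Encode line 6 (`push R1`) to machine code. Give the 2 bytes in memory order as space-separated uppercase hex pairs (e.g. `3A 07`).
40 78

line 6 (push): pack op=0x1e:6|rd=1:4|pad=0:6 = 0x7840; little→ 40 78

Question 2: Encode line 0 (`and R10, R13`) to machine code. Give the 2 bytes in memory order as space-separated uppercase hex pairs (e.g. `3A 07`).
line 0 (and): pack op=0x11:6|rd=10:4|rs=13:4|pad=0:2 = 0x46b4; little→ b4 46

B4 46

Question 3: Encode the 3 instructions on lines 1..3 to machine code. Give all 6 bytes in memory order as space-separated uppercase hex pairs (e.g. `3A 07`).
21 41 7A 40 FE EB

line 1 (lsli): pack op=0x10:6|rd=4:4|imm=33:6 = 0x4121; little→ 21 41
line 2 (lsli): pack op=0x10:6|rd=1:4|imm=58:6 = 0x407a; little→ 7a 40
line 3 (bnz): pack op=0x3a:6|imm=-2:10 = 0xebfe; little→ fe eb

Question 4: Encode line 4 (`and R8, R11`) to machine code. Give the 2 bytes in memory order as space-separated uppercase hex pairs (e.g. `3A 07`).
2C 46

L4: and op=0x11:6|rd=8:4|rs=11:4|pad=0:2 ⇒ 0x462c ⇒ little 2c 46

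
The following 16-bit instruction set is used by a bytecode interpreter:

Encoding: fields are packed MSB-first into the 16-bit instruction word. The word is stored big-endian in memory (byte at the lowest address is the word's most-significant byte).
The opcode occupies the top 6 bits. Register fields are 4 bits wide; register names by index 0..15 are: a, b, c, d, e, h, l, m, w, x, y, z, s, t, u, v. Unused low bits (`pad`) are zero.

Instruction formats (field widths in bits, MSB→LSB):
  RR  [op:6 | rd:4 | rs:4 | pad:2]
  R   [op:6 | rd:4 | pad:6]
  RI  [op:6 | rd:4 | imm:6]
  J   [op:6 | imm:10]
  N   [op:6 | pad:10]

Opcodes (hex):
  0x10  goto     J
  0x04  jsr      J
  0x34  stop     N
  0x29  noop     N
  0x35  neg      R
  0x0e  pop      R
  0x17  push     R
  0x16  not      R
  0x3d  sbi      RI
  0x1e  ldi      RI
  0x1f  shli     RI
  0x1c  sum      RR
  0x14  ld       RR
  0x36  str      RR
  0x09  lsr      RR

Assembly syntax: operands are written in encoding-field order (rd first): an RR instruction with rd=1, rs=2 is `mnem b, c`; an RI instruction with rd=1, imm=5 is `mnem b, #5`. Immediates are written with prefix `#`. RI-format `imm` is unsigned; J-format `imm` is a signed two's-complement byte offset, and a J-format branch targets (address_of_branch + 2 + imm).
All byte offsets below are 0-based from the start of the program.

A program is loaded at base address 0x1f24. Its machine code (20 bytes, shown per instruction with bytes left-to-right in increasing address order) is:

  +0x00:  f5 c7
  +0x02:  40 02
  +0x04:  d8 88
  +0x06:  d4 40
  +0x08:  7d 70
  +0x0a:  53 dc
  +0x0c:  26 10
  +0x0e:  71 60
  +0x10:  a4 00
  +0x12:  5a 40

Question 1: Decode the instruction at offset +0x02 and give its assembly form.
off 0x02: read 40 02 as big → 0x4002
  op=0x4002>>10=0x10 ⇒ goto (J)
  imm: (w>>0)&0x3ff=0x2 → #2

goto #2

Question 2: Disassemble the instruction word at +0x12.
not x

@+12  big-endian(5a 40) = 0x5a40
  op=0x5a40>>10=0x16 ⇒ not (R)
  rd: (w>>6)&0xf=0x9 → x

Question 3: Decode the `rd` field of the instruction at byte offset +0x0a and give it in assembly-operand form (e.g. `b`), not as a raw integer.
@+0a  big-endian(53 dc) = 0x53dc
  opcode bits[15:10]=0x14: ld/RR
  rd@[9:6]=0xf ⇒ v
  rs@[5:2]=0x7 ⇒ m

v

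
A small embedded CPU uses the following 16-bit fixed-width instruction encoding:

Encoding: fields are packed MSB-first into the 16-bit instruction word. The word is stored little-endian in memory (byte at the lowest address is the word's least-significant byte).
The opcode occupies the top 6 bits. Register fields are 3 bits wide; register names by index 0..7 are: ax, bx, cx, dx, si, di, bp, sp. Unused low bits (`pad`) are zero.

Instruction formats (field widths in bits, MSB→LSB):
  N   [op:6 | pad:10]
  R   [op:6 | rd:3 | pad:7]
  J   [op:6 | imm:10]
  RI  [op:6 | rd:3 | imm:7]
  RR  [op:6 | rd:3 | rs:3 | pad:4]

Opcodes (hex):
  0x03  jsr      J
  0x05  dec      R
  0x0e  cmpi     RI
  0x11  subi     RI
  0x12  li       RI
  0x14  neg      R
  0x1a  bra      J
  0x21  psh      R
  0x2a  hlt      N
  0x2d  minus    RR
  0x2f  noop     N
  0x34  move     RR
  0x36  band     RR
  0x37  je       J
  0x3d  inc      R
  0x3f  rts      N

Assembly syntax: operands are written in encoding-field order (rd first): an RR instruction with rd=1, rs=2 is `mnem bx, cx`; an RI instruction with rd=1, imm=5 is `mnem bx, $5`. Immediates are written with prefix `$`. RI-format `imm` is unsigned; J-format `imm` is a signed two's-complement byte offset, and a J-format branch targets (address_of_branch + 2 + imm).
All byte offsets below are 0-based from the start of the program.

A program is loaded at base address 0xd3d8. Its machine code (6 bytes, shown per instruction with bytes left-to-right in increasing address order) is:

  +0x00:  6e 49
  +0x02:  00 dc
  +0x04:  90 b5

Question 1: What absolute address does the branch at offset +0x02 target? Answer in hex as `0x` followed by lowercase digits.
0xd3dc

[02] 00 dc → 0xdc00
  opcode bits[15:10]=0x37: je/J
  imm@[9:0]=0x0 ⇒ $0
  target = base 0xd3d8 + off 0x02 + 2 + imm 0 = 0xd3dc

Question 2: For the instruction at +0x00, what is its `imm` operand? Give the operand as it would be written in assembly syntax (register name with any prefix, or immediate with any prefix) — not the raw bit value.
$110

+0x00: 6e 49 ⇒ word 0x496e (little)
  top 6b → 0x12 → li [RI]
  rd@[9:7]=0x2 ⇒ cx
  imm@[6:0]=0x6e ⇒ $110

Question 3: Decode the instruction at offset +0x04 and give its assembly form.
minus dx, bx

off 0x04: read 90 b5 as little → 0xb590
  top 6b → 0x2d → minus [RR]
  rd@[9:7]=0x3 ⇒ dx
  rs@[6:4]=0x1 ⇒ bx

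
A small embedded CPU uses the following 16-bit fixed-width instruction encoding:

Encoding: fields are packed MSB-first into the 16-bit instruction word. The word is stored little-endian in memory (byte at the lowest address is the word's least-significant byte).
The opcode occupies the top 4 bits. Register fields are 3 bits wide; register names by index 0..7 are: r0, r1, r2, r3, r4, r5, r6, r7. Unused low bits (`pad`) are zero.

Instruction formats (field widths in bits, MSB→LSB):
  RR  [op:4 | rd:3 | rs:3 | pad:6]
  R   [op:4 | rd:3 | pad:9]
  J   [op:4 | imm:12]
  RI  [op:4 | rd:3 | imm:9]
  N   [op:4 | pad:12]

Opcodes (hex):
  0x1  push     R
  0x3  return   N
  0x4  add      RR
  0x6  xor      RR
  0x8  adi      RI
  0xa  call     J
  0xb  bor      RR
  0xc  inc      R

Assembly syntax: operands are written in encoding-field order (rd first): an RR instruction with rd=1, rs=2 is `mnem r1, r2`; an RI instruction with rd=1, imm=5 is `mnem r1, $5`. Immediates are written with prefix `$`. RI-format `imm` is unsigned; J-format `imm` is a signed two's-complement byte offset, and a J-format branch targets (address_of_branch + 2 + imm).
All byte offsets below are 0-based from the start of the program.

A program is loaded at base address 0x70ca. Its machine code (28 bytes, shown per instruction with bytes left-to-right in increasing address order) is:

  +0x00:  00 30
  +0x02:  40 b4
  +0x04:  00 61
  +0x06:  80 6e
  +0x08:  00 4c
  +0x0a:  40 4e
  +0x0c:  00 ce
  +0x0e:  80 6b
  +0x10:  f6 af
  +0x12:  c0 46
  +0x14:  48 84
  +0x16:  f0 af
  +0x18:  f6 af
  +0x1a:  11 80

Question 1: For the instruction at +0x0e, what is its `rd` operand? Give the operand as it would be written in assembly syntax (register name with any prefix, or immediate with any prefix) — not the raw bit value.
r5

+0x0e: 80 6b ⇒ word 0x6b80 (little)
  top 4b → 0x6 → xor [RR]
  rd@[11:9]=0x5 ⇒ r5
  rs@[8:6]=0x6 ⇒ r6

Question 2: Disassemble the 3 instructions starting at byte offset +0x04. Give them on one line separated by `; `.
@+04  little-endian(00 61) = 0x6100
  op=0x6100>>12=0x6 ⇒ xor (RR)
  rd@[11:9]=0x0 ⇒ r0
  rs@[8:6]=0x4 ⇒ r4
@+06  little-endian(80 6e) = 0x6e80
  op=0x6e80>>12=0x6 ⇒ xor (RR)
  rd@[11:9]=0x7 ⇒ r7
  rs@[8:6]=0x2 ⇒ r2
@+08  little-endian(00 4c) = 0x4c00
  op=0x4c00>>12=0x4 ⇒ add (RR)
  rd@[11:9]=0x6 ⇒ r6
  rs@[8:6]=0x0 ⇒ r0

xor r0, r4; xor r7, r2; add r6, r0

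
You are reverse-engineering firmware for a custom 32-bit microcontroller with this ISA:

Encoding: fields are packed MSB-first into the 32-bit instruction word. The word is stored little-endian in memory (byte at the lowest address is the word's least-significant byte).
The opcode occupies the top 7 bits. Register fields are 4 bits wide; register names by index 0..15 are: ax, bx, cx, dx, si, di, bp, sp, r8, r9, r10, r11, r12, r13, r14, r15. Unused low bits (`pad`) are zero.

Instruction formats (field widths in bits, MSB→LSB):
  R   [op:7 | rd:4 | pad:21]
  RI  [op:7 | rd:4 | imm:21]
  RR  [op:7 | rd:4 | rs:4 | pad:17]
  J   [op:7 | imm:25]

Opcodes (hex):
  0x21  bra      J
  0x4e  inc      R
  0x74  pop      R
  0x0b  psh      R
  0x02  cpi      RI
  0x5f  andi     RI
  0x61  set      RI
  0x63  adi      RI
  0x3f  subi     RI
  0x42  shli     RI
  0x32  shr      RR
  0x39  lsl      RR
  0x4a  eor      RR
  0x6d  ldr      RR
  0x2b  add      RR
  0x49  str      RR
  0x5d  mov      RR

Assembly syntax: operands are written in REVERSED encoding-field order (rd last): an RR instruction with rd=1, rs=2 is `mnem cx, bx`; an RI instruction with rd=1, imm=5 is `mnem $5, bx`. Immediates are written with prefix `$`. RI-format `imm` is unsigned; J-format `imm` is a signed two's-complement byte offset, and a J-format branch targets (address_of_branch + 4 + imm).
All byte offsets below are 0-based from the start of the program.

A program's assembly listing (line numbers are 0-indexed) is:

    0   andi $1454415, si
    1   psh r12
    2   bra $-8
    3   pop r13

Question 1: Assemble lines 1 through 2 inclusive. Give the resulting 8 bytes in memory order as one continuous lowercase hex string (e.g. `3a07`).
00008017f8ffff43

L1: psh op=0xb:7|rd=12:4|pad=0:21 ⇒ 0x17800000 ⇒ little 00 00 80 17
L2: bra op=0x21:7|imm=-8:25 ⇒ 0x43fffff8 ⇒ little f8 ff ff 43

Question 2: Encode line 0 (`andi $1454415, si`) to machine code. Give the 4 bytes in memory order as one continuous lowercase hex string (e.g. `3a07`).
0. andi fields op=0x5f:7|rd=4:4|imm=1454415:21 → word be96314fh → 4f 31 96 be

4f3196be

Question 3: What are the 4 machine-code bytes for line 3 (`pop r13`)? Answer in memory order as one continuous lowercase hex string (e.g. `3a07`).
0000a0e9

line 3 (pop): pack op=0x74:7|rd=13:4|pad=0:21 = 0xe9a00000; little→ 00 00 a0 e9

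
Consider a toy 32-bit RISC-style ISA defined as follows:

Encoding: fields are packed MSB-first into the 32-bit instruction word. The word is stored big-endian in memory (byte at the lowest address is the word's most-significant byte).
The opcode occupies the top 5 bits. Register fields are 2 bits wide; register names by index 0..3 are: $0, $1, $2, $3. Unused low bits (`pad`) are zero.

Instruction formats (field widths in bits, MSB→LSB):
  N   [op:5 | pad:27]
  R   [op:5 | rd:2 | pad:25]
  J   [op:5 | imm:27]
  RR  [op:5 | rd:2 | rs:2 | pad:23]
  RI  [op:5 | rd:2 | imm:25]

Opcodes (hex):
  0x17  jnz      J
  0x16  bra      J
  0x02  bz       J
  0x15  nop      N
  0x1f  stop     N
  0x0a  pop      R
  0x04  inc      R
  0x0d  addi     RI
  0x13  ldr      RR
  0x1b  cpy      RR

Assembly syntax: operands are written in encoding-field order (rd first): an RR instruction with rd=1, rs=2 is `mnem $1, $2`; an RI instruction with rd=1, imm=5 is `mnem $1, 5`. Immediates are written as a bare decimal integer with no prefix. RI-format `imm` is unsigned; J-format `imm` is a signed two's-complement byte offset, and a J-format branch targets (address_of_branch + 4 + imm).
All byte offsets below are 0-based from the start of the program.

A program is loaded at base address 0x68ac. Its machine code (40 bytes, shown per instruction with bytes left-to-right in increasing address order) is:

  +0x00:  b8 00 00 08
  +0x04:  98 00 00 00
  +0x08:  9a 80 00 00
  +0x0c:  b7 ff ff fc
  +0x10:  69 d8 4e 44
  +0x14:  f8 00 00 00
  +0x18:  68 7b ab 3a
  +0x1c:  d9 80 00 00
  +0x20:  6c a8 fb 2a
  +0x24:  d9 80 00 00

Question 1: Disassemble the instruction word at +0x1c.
off 0x1c: read d9 80 00 00 as big → 0xd9800000
  opcode bits[31:27]=0x1b: cpy/RR
  rd@[26:25]=0x0 ⇒ $0
  rs@[24:23]=0x3 ⇒ $3

cpy $0, $3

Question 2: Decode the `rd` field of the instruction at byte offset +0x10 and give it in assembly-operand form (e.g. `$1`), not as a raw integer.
+0x10: 69 d8 4e 44 ⇒ word 0x69d84e44 (big)
  op=0x69d84e44>>27=0xd ⇒ addi (RI)
  [26:25] rd=0 = $0
  [24:0] imm=30953028 = 30953028

$0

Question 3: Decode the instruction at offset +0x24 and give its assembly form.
off 0x24: read d9 80 00 00 as big → 0xd9800000
  top 5b → 0x1b → cpy [RR]
  rd: (w>>25)&0x3=0x0 → $0
  rs: (w>>23)&0x3=0x3 → $3

cpy $0, $3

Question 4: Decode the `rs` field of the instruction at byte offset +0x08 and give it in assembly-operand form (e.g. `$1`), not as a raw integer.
$1

[08] 9a 80 00 00 → 0x9a800000
  op=0x9a800000>>27=0x13 ⇒ ldr (RR)
  rd: (w>>25)&0x3=0x1 → $1
  rs: (w>>23)&0x3=0x1 → $1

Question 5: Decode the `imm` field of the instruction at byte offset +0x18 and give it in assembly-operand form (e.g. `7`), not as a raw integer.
8104762

off 0x18: read 68 7b ab 3a as big → 0x687bab3a
  op=0x687bab3a>>27=0xd ⇒ addi (RI)
  rd: (w>>25)&0x3=0x0 → $0
  imm: (w>>0)&0x1ffffff=0x7bab3a → 8104762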